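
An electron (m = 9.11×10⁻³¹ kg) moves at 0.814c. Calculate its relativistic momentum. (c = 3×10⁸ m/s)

γ = 1/√(1 - 0.814²) = 1.7216
v = 0.814 × 3×10⁸ = 2.442×10⁸ m/s
p = γmv = 1.7216 × 9.11×10⁻³¹ × 2.442×10⁸ = 3.830×10⁻²² kg·m/s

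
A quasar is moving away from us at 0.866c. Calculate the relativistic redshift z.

β = 0.866
(1+β)/(1-β) = 1.866/0.134 = 13.93
√(13.93) = 3.732
z = 3.732 - 1 = 2.732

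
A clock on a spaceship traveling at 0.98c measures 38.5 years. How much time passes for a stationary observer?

Proper time Δt₀ = 38.5 years
γ = 1/√(1 - 0.98²) = 5.025
Δt = γΔt₀ = 5.025 × 38.5 = 193.5 years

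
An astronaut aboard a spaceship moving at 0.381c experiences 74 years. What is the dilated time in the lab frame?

Proper time Δt₀ = 74 years
γ = 1/√(1 - 0.381²) = 1.0816
Δt = γΔt₀ = 1.0816 × 74 = 80.04 years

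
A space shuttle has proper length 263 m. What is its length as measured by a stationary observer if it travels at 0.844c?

Proper length L₀ = 263 m
γ = 1/√(1 - 0.844²) = 1.864
L = L₀/γ = 263/1.864 = 141.1 m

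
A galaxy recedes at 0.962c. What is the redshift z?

β = 0.962
(1+β)/(1-β) = 1.962/0.038 = 51.632
√(51.632) = 7.186
z = 7.186 - 1 = 6.186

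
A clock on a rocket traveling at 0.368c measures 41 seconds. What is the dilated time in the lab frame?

Proper time Δt₀ = 41 seconds
γ = 1/√(1 - 0.368²) = 1.07547
Δt = γΔt₀ = 1.07547 × 41 = 44.09 seconds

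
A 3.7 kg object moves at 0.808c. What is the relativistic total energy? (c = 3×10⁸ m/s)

γ = 1/√(1 - 0.808²) = 1.6973
mc² = 3.7 × (3×10⁸)² = 3.330×10¹⁷ J
E = γmc² = 1.6973 × 3.330×10¹⁷ = 5.652×10¹⁷ J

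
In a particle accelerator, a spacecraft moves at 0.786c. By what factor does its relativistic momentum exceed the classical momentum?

p_rel = γmv, p_class = mv
Ratio = γ = 1/√(1 - 0.786²)
= 1/√(0.382204) = 1.618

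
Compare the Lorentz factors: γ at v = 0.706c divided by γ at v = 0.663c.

γ₁ = 1/√(1 - 0.706²) = 1.412
γ₂ = 1/√(1 - 0.663²) = 1.336
γ₁/γ₂ = 1.412/1.336 = 1.057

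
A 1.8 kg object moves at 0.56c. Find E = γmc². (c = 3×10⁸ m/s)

γ = 1/√(1 - 0.56²) = 1.207
mc² = 1.8 × (3×10⁸)² = 1.620×10¹⁷ J
E = γmc² = 1.207 × 1.620×10¹⁷ = 1.955×10¹⁷ J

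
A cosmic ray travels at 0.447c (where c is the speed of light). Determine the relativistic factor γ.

v/c = 0.447, so (v/c)² = 0.199809
1 - (v/c)² = 0.800191
γ = 1/√(0.800191) = 1.118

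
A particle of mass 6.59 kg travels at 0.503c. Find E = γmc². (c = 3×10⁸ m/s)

γ = 1/√(1 - 0.503²) = 1.157
mc² = 6.59 × (3×10⁸)² = 5.931×10¹⁷ J
E = γmc² = 1.157 × 5.931×10¹⁷ = 6.862×10¹⁷ J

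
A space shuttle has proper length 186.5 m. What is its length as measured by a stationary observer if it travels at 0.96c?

Proper length L₀ = 186.5 m
γ = 1/√(1 - 0.96²) = 3.5714
L = L₀/γ = 186.5/3.5714 = 52.22 m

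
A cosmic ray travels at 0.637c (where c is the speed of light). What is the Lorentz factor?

v/c = 0.637, so (v/c)² = 0.405769
1 - (v/c)² = 0.594231
γ = 1/√(0.594231) = 1.297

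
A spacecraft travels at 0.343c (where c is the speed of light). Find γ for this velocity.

v/c = 0.343, so (v/c)² = 0.117649
1 - (v/c)² = 0.882351
γ = 1/√(0.882351) = 1.065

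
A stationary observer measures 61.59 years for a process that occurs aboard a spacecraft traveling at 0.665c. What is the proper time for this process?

Dilated time Δt = 61.59 years
γ = 1/√(1 - 0.665²) = 1.339
Δt₀ = Δt/γ = 61.59/1.339 = 46.00 years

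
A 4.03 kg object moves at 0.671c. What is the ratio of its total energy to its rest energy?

E = γmc², E₀ = mc²
E/E₀ = γ = 1/√(1 - 0.671²) = 1.349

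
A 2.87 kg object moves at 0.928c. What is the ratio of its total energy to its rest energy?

E = γmc², E₀ = mc²
E/E₀ = γ = 1/√(1 - 0.928²) = 2.684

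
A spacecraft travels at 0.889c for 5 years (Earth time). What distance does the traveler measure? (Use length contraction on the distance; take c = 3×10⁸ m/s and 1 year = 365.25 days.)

Earth distance: d = v × t = 0.889c × 5 yr = 4.208×10¹⁶ m
γ = 2.184
d' = d/γ = 4.208×10¹⁶/2.184 = 1.927×10¹⁶ m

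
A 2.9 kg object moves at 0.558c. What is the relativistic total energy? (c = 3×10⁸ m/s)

γ = 1/√(1 - 0.558²) = 1.205
mc² = 2.9 × (3×10⁸)² = 2.610×10¹⁷ J
E = γmc² = 1.205 × 2.610×10¹⁷ = 3.145×10¹⁷ J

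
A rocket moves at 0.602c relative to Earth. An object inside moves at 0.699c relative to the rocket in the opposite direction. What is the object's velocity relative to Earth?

Object's velocity in rocket frame is u' = -0.699c
u = (u' + v)/(1 + u'v/c²) = (v - 0.699)/(1 - 0.699·v/c²)
Numerator: 0.602 - 0.699 = -0.097
Denominator: 1 - 0.420798 = 0.579202
u = -0.097/0.579202 = -0.1675c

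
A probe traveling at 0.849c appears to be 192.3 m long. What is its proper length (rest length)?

Contracted length L = 192.3 m
γ = 1/√(1 - 0.849²) = 1.8925
L₀ = γL = 1.8925 × 192.3 = 363.9 m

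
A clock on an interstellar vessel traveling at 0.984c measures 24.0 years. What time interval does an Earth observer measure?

Proper time Δt₀ = 24.0 years
γ = 1/√(1 - 0.984²) = 5.613
Δt = γΔt₀ = 5.613 × 24.0 = 134.7 years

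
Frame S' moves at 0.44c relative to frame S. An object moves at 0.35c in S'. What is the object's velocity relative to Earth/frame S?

u = (u' + v)/(1 + u'v/c²)
Numerator: 0.35 + 0.44 = 0.79
Denominator: 1 + 0.154 = 1.154
u = 0.79/1.154 = 0.6846c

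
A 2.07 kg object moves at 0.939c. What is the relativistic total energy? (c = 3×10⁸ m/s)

γ = 1/√(1 - 0.939²) = 2.9077
mc² = 2.07 × (3×10⁸)² = 1.863×10¹⁷ J
E = γmc² = 2.9077 × 1.863×10¹⁷ = 5.417×10¹⁷ J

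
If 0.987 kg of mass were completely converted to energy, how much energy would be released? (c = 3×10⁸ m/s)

Using E = mc²:
c² = (3×10⁸)² = 9×10¹⁶ m²/s²
E = 0.987 × 9×10¹⁶ = 8.883×10¹⁶ J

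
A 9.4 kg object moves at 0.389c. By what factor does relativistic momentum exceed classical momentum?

p_rel = γmv, p_class = mv
Ratio = γ = 1/√(1 - 0.389²) = 1.085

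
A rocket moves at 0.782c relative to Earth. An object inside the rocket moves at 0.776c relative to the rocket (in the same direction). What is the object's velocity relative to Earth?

u = (u' + v)/(1 + u'v/c²)
Numerator: 0.776 + 0.782 = 1.558
Denominator: 1 + 0.606832 = 1.606832
u = 1.558/1.606832 = 0.9696c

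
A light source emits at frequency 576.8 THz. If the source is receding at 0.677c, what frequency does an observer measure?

β = v/c = 0.677
(1-β)/(1+β) = 0.323/1.677 = 0.19261
Doppler factor = √(0.19261) = 0.43887
f_obs = 576.8 × 0.43887 = 253.1 THz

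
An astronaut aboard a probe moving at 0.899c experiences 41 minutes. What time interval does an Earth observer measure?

Proper time Δt₀ = 41 minutes
γ = 1/√(1 - 0.899²) = 2.2834
Δt = γΔt₀ = 2.2834 × 41 = 93.62 minutes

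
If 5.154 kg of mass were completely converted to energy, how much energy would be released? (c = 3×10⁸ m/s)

Using E = mc²:
c² = (3×10⁸)² = 9×10¹⁶ m²/s²
E = 5.154 × 9×10¹⁶ = 4.639×10¹⁷ J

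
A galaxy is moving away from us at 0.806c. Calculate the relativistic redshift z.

β = 0.806
(1+β)/(1-β) = 1.806/0.194 = 9.309
√(9.309) = 3.051
z = 3.051 - 1 = 2.051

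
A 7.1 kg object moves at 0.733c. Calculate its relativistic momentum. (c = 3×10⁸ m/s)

γ = 1/√(1 - 0.733²) = 1.470
v = 0.733 × 3×10⁸ = 2.199×10⁸ m/s
p = γmv = 1.470 × 7.1 × 2.199×10⁸ = 2.295×10⁹ kg·m/s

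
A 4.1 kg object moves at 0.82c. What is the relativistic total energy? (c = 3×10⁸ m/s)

γ = 1/√(1 - 0.82²) = 1.7471
mc² = 4.1 × (3×10⁸)² = 3.690×10¹⁷ J
E = γmc² = 1.7471 × 3.690×10¹⁷ = 6.447×10¹⁷ J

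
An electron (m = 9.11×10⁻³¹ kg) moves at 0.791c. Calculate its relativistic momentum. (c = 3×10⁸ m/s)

γ = 1/√(1 - 0.791²) = 1.6345
v = 0.791 × 3×10⁸ = 2.373×10⁸ m/s
p = γmv = 1.6345 × 9.11×10⁻³¹ × 2.373×10⁸ = 3.533×10⁻²² kg·m/s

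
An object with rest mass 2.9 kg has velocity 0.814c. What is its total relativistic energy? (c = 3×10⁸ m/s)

γ = 1/√(1 - 0.814²) = 1.7216
mc² = 2.9 × (3×10⁸)² = 2.610×10¹⁷ J
E = γmc² = 1.7216 × 2.610×10¹⁷ = 4.493×10¹⁷ J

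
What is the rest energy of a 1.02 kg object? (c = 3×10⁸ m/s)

c² = (3×10⁸)² = 9.000×10¹⁶ m²/s²
E₀ = mc² = 1.02 × 9.000×10¹⁶ = 9.180×10¹⁶ J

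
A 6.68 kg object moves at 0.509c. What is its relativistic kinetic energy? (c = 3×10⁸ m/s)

γ = 1/√(1 - 0.509²) = 1.16176
γ - 1 = 0.16176
KE = (γ-1)mc² = 0.16176 × 6.68 × (3×10⁸)² = 9.725×10¹⁶ J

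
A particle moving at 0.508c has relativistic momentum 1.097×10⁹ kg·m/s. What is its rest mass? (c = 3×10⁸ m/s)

γ = 1/√(1 - 0.508²) = 1.161
v = 0.508 × 3×10⁸ = 1.524×10⁸ m/s
m = p/(γv) = 1.097×10⁹/(1.161 × 1.524×10⁸) = 6.200 kg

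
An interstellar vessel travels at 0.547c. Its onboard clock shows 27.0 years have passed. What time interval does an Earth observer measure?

Proper time Δt₀ = 27.0 years
γ = 1/√(1 - 0.547²) = 1.1946
Δt = γΔt₀ = 1.1946 × 27.0 = 32.25 years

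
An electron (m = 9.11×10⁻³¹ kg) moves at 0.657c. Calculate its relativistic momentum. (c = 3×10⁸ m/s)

γ = 1/√(1 - 0.657²) = 1.3265
v = 0.657 × 3×10⁸ = 1.971×10⁸ m/s
p = γmv = 1.3265 × 9.11×10⁻³¹ × 1.971×10⁸ = 2.382×10⁻²² kg·m/s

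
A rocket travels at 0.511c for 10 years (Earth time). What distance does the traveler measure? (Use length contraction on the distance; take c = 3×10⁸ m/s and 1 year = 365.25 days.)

Earth distance: d = v × t = 0.511c × 10 yr = 4.8378×10¹⁶ m
γ = 1.1634
d' = d/γ = 4.8378×10¹⁶/1.1634 = 4.158×10¹⁶ m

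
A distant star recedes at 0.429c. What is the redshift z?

β = 0.429
(1+β)/(1-β) = 1.429/0.571 = 2.503
√(2.503) = 1.582
z = 1.582 - 1 = 0.5820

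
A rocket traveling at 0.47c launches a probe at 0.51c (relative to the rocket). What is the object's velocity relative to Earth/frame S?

u = (u' + v)/(1 + u'v/c²)
Numerator: 0.51 + 0.47 = 0.98
Denominator: 1 + 0.2397 = 1.2397
u = 0.98/1.2397 = 0.7905c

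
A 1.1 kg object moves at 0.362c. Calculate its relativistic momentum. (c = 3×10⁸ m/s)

γ = 1/√(1 - 0.362²) = 1.073
v = 0.362 × 3×10⁸ = 1.086×10⁸ m/s
p = γmv = 1.073 × 1.1 × 1.086×10⁸ = 1.282×10⁸ kg·m/s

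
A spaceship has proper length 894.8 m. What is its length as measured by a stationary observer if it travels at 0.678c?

Proper length L₀ = 894.8 m
γ = 1/√(1 - 0.678²) = 1.3604
L = L₀/γ = 894.8/1.3604 = 657.7 m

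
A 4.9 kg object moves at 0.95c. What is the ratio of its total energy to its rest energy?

E = γmc², E₀ = mc²
E/E₀ = γ = 1/√(1 - 0.95²) = 3.203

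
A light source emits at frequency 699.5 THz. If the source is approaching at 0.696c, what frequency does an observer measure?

β = v/c = 0.696
(1+β)/(1-β) = 1.696/0.304 = 5.579
Doppler factor = √(5.579) = 2.362
f_obs = 699.5 × 2.362 = 1652 THz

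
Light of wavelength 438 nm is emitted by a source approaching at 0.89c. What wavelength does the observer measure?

β = 0.89
Wavelength Doppler factor = √(0.11/1.89) = √(0.05820) = 0.24125
λ_obs = 438 × 0.24125 = 105.7 nm (blueshift)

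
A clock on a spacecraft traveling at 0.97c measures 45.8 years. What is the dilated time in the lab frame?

Proper time Δt₀ = 45.8 years
γ = 1/√(1 - 0.97²) = 4.113
Δt = γΔt₀ = 4.113 × 45.8 = 188.4 years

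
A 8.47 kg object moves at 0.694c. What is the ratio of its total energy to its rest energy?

E = γmc², E₀ = mc²
E/E₀ = γ = 1/√(1 - 0.694²) = 1.389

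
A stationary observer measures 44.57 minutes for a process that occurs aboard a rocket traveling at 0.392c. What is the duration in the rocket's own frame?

Dilated time Δt = 44.57 minutes
γ = 1/√(1 - 0.392²) = 1.087
Δt₀ = Δt/γ = 44.57/1.087 = 41.00 minutes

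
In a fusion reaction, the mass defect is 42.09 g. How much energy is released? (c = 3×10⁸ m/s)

Convert mass defect: Δm = 42.09 g = 0.04209 kg
E = Δm·c² = 0.04209 × (3×10⁸)²
= 0.04209 × 9×10¹⁶ = 3.788×10¹⁵ J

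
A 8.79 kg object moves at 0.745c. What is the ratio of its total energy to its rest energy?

E = γmc², E₀ = mc²
E/E₀ = γ = 1/√(1 - 0.745²) = 1.499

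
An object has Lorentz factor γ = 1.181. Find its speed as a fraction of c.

From γ = 1/√(1 - v²/c²):
1/γ² = 1/1.181² = 0.7170
v²/c² = 1 - 0.7170 = 0.2830
v/c = √(0.2830) = 0.5320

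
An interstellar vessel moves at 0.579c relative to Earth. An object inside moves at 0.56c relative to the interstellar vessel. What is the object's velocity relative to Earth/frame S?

u = (u' + v)/(1 + u'v/c²)
Numerator: 0.56 + 0.579 = 1.139
Denominator: 1 + 0.32424 = 1.32424
u = 1.139/1.32424 = 0.8601c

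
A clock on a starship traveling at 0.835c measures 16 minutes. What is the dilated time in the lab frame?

Proper time Δt₀ = 16 minutes
γ = 1/√(1 - 0.835²) = 1.8174
Δt = γΔt₀ = 1.8174 × 16 = 29.08 minutes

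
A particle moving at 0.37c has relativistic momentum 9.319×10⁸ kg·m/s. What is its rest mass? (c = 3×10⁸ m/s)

γ = 1/√(1 - 0.37²) = 1.0764
v = 0.37 × 3×10⁸ = 1.110×10⁸ m/s
m = p/(γv) = 9.319×10⁸/(1.0764 × 1.110×10⁸) = 7.800 kg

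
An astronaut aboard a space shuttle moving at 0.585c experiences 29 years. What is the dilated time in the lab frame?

Proper time Δt₀ = 29 years
γ = 1/√(1 - 0.585²) = 1.233
Δt = γΔt₀ = 1.233 × 29 = 35.76 years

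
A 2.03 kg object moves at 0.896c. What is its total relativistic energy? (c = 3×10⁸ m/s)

γ = 1/√(1 - 0.896²) = 2.252
mc² = 2.03 × (3×10⁸)² = 1.827×10¹⁷ J
E = γmc² = 2.252 × 1.827×10¹⁷ = 4.114×10¹⁷ J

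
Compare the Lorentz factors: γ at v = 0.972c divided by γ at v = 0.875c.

γ₁ = 1/√(1 - 0.972²) = 4.256
γ₂ = 1/√(1 - 0.875²) = 2.066
γ₁/γ₂ = 4.256/2.066 = 2.060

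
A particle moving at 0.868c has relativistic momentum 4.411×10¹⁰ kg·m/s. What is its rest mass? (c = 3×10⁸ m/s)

γ = 1/√(1 - 0.868²) = 2.014
v = 0.868 × 3×10⁸ = 2.604×10⁸ m/s
m = p/(γv) = 4.411×10¹⁰/(2.014 × 2.604×10⁸) = 84.11 kg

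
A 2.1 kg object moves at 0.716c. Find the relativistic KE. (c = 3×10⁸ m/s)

γ = 1/√(1 - 0.716²) = 1.43246
γ - 1 = 0.43246
KE = (γ-1)mc² = 0.43246 × 2.1 × (3×10⁸)² = 8.173×10¹⁶ J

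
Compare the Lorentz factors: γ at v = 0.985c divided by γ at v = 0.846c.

γ₁ = 1/√(1 - 0.985²) = 5.7953
γ₂ = 1/√(1 - 0.846²) = 1.8755
γ₁/γ₂ = 5.7953/1.8755 = 3.090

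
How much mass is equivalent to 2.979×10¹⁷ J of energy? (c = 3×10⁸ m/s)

From E = mc², we get m = E/c²
c² = (3×10⁸)² = 9×10¹⁶ m²/s²
m = 2.979×10¹⁷ / 9×10¹⁶ = 3.310 kg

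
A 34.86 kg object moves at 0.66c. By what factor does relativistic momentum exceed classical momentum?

p_rel = γmv, p_class = mv
Ratio = γ = 1/√(1 - 0.66²) = 1.331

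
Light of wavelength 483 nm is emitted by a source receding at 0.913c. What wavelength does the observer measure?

β = 0.913
Wavelength Doppler factor = √(1.913/0.087) = √(21.99) = 4.689
λ_obs = 483 × 4.689 = 2265 nm (redshift)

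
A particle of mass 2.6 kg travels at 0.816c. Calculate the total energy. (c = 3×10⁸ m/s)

γ = 1/√(1 - 0.816²) = 1.730
mc² = 2.6 × (3×10⁸)² = 2.340×10¹⁷ J
E = γmc² = 1.730 × 2.340×10¹⁷ = 4.048×10¹⁷ J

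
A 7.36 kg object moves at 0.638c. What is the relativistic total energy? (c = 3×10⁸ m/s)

γ = 1/√(1 - 0.638²) = 1.2986
mc² = 7.36 × (3×10⁸)² = 6.624×10¹⁷ J
E = γmc² = 1.2986 × 6.624×10¹⁷ = 8.602×10¹⁷ J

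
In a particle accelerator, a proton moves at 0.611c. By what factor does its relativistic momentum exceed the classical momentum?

p_rel = γmv, p_class = mv
Ratio = γ = 1/√(1 - 0.611²)
= 1/√(0.626679) = 1.263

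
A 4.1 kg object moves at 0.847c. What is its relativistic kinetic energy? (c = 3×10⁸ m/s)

γ = 1/√(1 - 0.847²) = 1.8811
γ - 1 = 0.8811
KE = (γ-1)mc² = 0.8811 × 4.1 × (3×10⁸)² = 3.251×10¹⁷ J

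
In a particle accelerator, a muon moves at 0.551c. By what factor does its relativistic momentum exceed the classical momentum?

p_rel = γmv, p_class = mv
Ratio = γ = 1/√(1 - 0.551²)
= 1/√(0.696399) = 1.198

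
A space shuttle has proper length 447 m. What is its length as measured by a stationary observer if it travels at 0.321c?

Proper length L₀ = 447 m
γ = 1/√(1 - 0.321²) = 1.056
L = L₀/γ = 447/1.056 = 423.3 m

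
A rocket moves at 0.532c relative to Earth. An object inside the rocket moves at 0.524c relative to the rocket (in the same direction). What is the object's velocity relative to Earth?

u = (u' + v)/(1 + u'v/c²)
Numerator: 0.524 + 0.532 = 1.056
Denominator: 1 + 0.278768 = 1.278768
u = 1.056/1.278768 = 0.8258c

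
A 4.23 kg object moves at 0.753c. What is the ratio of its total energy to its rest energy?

E = γmc², E₀ = mc²
E/E₀ = γ = 1/√(1 - 0.753²) = 1.520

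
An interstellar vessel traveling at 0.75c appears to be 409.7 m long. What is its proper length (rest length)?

Contracted length L = 409.7 m
γ = 1/√(1 - 0.75²) = 1.5119
L₀ = γL = 1.5119 × 409.7 = 619.4 m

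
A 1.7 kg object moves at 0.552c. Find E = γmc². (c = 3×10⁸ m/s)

γ = 1/√(1 - 0.552²) = 1.1993
mc² = 1.7 × (3×10⁸)² = 1.530×10¹⁷ J
E = γmc² = 1.1993 × 1.530×10¹⁷ = 1.835×10¹⁷ J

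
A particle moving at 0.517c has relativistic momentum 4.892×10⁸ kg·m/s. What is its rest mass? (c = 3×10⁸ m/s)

γ = 1/√(1 - 0.517²) = 1.168
v = 0.517 × 3×10⁸ = 1.551×10⁸ m/s
m = p/(γv) = 4.892×10⁸/(1.168 × 1.551×10⁸) = 2.700 kg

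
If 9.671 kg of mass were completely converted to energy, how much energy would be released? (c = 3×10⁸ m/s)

Using E = mc²:
c² = (3×10⁸)² = 9×10¹⁶ m²/s²
E = 9.671 × 9×10¹⁶ = 8.704×10¹⁷ J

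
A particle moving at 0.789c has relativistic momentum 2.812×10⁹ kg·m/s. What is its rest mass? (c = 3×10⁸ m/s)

γ = 1/√(1 - 0.789²) = 1.6276
v = 0.789 × 3×10⁸ = 2.367×10⁸ m/s
m = p/(γv) = 2.812×10⁹/(1.6276 × 2.367×10⁸) = 7.299 kg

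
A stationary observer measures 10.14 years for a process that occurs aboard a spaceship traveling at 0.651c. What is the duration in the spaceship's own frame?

Dilated time Δt = 10.14 years
γ = 1/√(1 - 0.651²) = 1.3174
Δt₀ = Δt/γ = 10.14/1.3174 = 7.697 years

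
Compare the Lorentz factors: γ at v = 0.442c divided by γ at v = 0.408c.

γ₁ = 1/√(1 - 0.442²) = 1.115
γ₂ = 1/√(1 - 0.408²) = 1.095
γ₁/γ₂ = 1.115/1.095 = 1.018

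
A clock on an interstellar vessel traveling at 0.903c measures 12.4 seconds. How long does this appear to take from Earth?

Proper time Δt₀ = 12.4 seconds
γ = 1/√(1 - 0.903²) = 2.3275
Δt = γΔt₀ = 2.3275 × 12.4 = 28.86 seconds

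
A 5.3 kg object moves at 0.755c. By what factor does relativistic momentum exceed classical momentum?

p_rel = γmv, p_class = mv
Ratio = γ = 1/√(1 - 0.755²) = 1.525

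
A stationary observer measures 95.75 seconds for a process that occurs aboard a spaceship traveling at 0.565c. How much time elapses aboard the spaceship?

Dilated time Δt = 95.75 seconds
γ = 1/√(1 - 0.565²) = 1.212
Δt₀ = Δt/γ = 95.75/1.212 = 79.00 seconds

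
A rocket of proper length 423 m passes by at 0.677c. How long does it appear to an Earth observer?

Proper length L₀ = 423 m
γ = 1/√(1 - 0.677²) = 1.359
L = L₀/γ = 423/1.359 = 311.3 m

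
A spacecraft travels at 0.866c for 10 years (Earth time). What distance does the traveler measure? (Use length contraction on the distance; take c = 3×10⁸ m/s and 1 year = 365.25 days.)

Earth distance: d = v × t = 0.866c × 10 yr = 8.199×10¹⁶ m
γ = 2.000
d' = d/γ = 8.199×10¹⁶/2.000 = 4.100×10¹⁶ m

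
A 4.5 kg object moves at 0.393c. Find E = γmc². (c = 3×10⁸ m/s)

γ = 1/√(1 - 0.393²) = 1.0875
mc² = 4.5 × (3×10⁸)² = 4.050×10¹⁷ J
E = γmc² = 1.0875 × 4.050×10¹⁷ = 4.404×10¹⁷ J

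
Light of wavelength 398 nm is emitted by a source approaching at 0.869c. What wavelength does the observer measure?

β = 0.869
Wavelength Doppler factor = √(0.131/1.869) = √(0.07009) = 0.2647
λ_obs = 398 × 0.2647 = 105.4 nm (blueshift)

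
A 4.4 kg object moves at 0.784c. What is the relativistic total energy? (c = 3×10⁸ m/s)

γ = 1/√(1 - 0.784²) = 1.6109
mc² = 4.4 × (3×10⁸)² = 3.960×10¹⁷ J
E = γmc² = 1.6109 × 3.960×10¹⁷ = 6.379×10¹⁷ J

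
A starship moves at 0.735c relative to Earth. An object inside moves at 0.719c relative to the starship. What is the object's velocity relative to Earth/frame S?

u = (u' + v)/(1 + u'v/c²)
Numerator: 0.719 + 0.735 = 1.454
Denominator: 1 + 0.528465 = 1.528465
u = 1.454/1.528465 = 0.9513c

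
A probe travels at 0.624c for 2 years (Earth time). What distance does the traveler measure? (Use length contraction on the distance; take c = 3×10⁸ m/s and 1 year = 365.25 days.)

Earth distance: d = v × t = 0.624c × 2 yr = 1.1815×10¹⁶ m
γ = 1.2797
d' = d/γ = 1.1815×10¹⁶/1.2797 = 9.233×10¹⁵ m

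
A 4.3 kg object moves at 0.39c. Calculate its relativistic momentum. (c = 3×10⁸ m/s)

γ = 1/√(1 - 0.39²) = 1.086
v = 0.39 × 3×10⁸ = 1.170×10⁸ m/s
p = γmv = 1.086 × 4.3 × 1.170×10⁸ = 5.464×10⁸ kg·m/s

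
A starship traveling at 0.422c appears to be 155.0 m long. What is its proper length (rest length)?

Contracted length L = 155.0 m
γ = 1/√(1 - 0.422²) = 1.103
L₀ = γL = 1.103 × 155.0 = 171.0 m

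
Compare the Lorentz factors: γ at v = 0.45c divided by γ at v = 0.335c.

γ₁ = 1/√(1 - 0.45²) = 1.1198
γ₂ = 1/√(1 - 0.335²) = 1.0613
γ₁/γ₂ = 1.1198/1.0613 = 1.055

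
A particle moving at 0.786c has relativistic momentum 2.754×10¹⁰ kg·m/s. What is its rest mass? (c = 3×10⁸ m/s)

γ = 1/√(1 - 0.786²) = 1.6175
v = 0.786 × 3×10⁸ = 2.358×10⁸ m/s
m = p/(γv) = 2.754×10¹⁰/(1.6175 × 2.358×10⁸) = 72.21 kg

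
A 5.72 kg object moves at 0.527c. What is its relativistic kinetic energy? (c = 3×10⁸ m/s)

γ = 1/√(1 - 0.527²) = 1.17666
γ - 1 = 0.17666
KE = (γ-1)mc² = 0.17666 × 5.72 × (3×10⁸)² = 9.094×10¹⁶ J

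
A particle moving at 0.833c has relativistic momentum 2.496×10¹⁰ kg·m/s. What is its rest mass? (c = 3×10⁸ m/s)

γ = 1/√(1 - 0.833²) = 1.8074
v = 0.833 × 3×10⁸ = 2.499×10⁸ m/s
m = p/(γv) = 2.496×10¹⁰/(1.8074 × 2.499×10⁸) = 55.26 kg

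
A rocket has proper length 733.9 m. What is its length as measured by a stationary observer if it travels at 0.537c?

Proper length L₀ = 733.9 m
γ = 1/√(1 - 0.537²) = 1.1854
L = L₀/γ = 733.9/1.1854 = 619.1 m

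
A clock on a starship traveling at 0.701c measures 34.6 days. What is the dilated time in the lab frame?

Proper time Δt₀ = 34.6 days
γ = 1/√(1 - 0.701²) = 1.4022
Δt = γΔt₀ = 1.4022 × 34.6 = 48.52 days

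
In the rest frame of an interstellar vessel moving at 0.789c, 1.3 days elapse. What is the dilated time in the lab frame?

Proper time Δt₀ = 1.3 days
γ = 1/√(1 - 0.789²) = 1.628
Δt = γΔt₀ = 1.628 × 1.3 = 2.116 days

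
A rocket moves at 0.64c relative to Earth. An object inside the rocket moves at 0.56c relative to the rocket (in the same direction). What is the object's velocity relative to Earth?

u = (u' + v)/(1 + u'v/c²)
Numerator: 0.56 + 0.64 = 1.2
Denominator: 1 + 0.3584 = 1.3584
u = 1.2/1.3584 = 0.8834c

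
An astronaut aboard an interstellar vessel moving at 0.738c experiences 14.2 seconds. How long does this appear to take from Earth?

Proper time Δt₀ = 14.2 seconds
γ = 1/√(1 - 0.738²) = 1.482
Δt = γΔt₀ = 1.482 × 14.2 = 21.04 seconds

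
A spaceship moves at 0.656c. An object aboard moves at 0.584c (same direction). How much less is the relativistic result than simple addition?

Classical: u' + v = 0.584 + 0.656 = 1.24c
Relativistic: u = (0.584 + 0.656)/(1 + 0.383104) = 1.24/1.383104 = 0.8965c
Difference: 1.24 - 0.8965 = 0.3435c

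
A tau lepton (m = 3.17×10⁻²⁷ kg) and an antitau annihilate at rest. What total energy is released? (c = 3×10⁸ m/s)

Both particles have the same rest mass, so total mass = 2m
E = 2m·c² = 2 × 3.17×10⁻²⁷ × (3×10⁸)²
= 2 × 3.17×10⁻²⁷ × 9×10¹⁶
= 5.706×10⁻¹⁰ J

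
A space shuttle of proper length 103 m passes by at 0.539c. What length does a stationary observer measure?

Proper length L₀ = 103 m
γ = 1/√(1 - 0.539²) = 1.1872
L = L₀/γ = 103/1.1872 = 86.76 m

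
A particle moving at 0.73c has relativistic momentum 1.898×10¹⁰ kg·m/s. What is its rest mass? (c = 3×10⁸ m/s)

γ = 1/√(1 - 0.73²) = 1.4632
v = 0.73 × 3×10⁸ = 2.190×10⁸ m/s
m = p/(γv) = 1.898×10¹⁰/(1.4632 × 2.190×10⁸) = 59.23 kg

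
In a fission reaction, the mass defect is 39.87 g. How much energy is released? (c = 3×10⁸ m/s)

Convert mass defect: Δm = 39.87 g = 0.03987 kg
E = Δm·c² = 0.03987 × (3×10⁸)²
= 0.03987 × 9×10¹⁶ = 3.588×10¹⁵ J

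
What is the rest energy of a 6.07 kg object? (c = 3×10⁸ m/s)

c² = (3×10⁸)² = 9.000×10¹⁶ m²/s²
E₀ = mc² = 6.07 × 9.000×10¹⁶ = 5.463×10¹⁷ J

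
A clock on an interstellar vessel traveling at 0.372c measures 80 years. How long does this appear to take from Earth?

Proper time Δt₀ = 80 years
γ = 1/√(1 - 0.372²) = 1.07732
Δt = γΔt₀ = 1.07732 × 80 = 86.19 years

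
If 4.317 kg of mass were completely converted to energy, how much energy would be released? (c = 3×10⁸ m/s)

Using E = mc²:
c² = (3×10⁸)² = 9×10¹⁶ m²/s²
E = 4.317 × 9×10¹⁶ = 3.885×10¹⁷ J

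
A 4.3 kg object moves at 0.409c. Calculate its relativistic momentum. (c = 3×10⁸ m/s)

γ = 1/√(1 - 0.409²) = 1.0958
v = 0.409 × 3×10⁸ = 1.227×10⁸ m/s
p = γmv = 1.0958 × 4.3 × 1.227×10⁸ = 5.782×10⁸ kg·m/s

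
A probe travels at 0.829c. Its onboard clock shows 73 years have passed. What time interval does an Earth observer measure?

Proper time Δt₀ = 73 years
γ = 1/√(1 - 0.829²) = 1.788
Δt = γΔt₀ = 1.788 × 73 = 130.5 years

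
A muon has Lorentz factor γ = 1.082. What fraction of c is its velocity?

From γ = 1/√(1 - v²/c²):
1/γ² = 1/1.082² = 0.85417
v²/c² = 1 - 0.85417 = 0.14583
v/c = √(0.14583) = 0.3819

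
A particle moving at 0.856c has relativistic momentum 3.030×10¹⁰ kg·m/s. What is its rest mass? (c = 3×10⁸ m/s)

γ = 1/√(1 - 0.856²) = 1.9343
v = 0.856 × 3×10⁸ = 2.568×10⁸ m/s
m = p/(γv) = 3.030×10¹⁰/(1.9343 × 2.568×10⁸) = 61.00 kg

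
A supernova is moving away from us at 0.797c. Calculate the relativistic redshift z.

β = 0.797
(1+β)/(1-β) = 1.797/0.203 = 8.852
√(8.852) = 2.975
z = 2.975 - 1 = 1.975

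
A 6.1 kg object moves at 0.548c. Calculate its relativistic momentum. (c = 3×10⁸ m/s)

γ = 1/√(1 - 0.548²) = 1.1955
v = 0.548 × 3×10⁸ = 1.644×10⁸ m/s
p = γmv = 1.1955 × 6.1 × 1.644×10⁸ = 1.199×10⁹ kg·m/s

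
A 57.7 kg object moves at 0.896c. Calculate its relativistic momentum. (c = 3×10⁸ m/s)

γ = 1/√(1 - 0.896²) = 2.252
v = 0.896 × 3×10⁸ = 2.688×10⁸ m/s
p = γmv = 2.252 × 57.7 × 2.688×10⁸ = 3.493×10¹⁰ kg·m/s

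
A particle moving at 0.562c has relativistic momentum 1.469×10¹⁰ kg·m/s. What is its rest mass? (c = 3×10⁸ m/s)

γ = 1/√(1 - 0.562²) = 1.209
v = 0.562 × 3×10⁸ = 1.686×10⁸ m/s
m = p/(γv) = 1.469×10¹⁰/(1.209 × 1.686×10⁸) = 72.07 kg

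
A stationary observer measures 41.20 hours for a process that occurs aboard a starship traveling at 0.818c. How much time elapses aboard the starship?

Dilated time Δt = 41.20 hours
γ = 1/√(1 - 0.818²) = 1.7385
Δt₀ = Δt/γ = 41.20/1.7385 = 23.70 hours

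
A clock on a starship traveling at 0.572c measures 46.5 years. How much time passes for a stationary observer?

Proper time Δt₀ = 46.5 years
γ = 1/√(1 - 0.572²) = 1.2191
Δt = γΔt₀ = 1.2191 × 46.5 = 56.69 years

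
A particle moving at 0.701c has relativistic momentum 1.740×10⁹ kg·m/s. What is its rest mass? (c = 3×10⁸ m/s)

γ = 1/√(1 - 0.701²) = 1.402
v = 0.701 × 3×10⁸ = 2.103×10⁸ m/s
m = p/(γv) = 1.740×10⁹/(1.402 × 2.103×10⁸) = 5.901 kg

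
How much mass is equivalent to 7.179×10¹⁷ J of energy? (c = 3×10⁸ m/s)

From E = mc², we get m = E/c²
c² = (3×10⁸)² = 9×10¹⁶ m²/s²
m = 7.179×10¹⁷ / 9×10¹⁶ = 7.977 kg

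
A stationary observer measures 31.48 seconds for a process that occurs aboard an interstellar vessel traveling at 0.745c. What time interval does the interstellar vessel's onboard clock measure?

Dilated time Δt = 31.48 seconds
γ = 1/√(1 - 0.745²) = 1.499
Δt₀ = Δt/γ = 31.48/1.499 = 21.00 seconds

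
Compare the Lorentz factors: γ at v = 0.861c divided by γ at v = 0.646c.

γ₁ = 1/√(1 - 0.861²) = 1.966
γ₂ = 1/√(1 - 0.646²) = 1.310
γ₁/γ₂ = 1.966/1.310 = 1.501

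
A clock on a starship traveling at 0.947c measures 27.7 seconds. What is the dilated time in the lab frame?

Proper time Δt₀ = 27.7 seconds
γ = 1/√(1 - 0.947²) = 3.113
Δt = γΔt₀ = 3.113 × 27.7 = 86.23 seconds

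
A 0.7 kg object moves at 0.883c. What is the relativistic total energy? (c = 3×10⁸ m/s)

γ = 1/√(1 - 0.883²) = 2.1305
mc² = 0.7 × (3×10⁸)² = 6.300×10¹⁶ J
E = γmc² = 2.1305 × 6.300×10¹⁶ = 1.342×10¹⁷ J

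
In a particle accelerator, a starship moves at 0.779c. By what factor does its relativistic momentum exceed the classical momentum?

p_rel = γmv, p_class = mv
Ratio = γ = 1/√(1 - 0.779²)
= 1/√(0.393159) = 1.595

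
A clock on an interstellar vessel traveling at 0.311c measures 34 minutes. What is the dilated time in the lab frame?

Proper time Δt₀ = 34 minutes
γ = 1/√(1 - 0.311²) = 1.052
Δt = γΔt₀ = 1.052 × 34 = 35.77 minutes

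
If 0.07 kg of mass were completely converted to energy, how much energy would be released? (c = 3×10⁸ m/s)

Using E = mc²:
c² = (3×10⁸)² = 9×10¹⁶ m²/s²
E = 0.07 × 9×10¹⁶ = 6.300×10¹⁵ J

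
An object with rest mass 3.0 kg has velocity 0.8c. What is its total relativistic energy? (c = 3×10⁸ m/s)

γ = 1/√(1 - 0.8²) = 1.6667
mc² = 3.0 × (3×10⁸)² = 2.700×10¹⁷ J
E = γmc² = 1.6667 × 2.700×10¹⁷ = 4.500×10¹⁷ J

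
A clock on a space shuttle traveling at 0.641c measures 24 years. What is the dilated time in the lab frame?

Proper time Δt₀ = 24 years
γ = 1/√(1 - 0.641²) = 1.303
Δt = γΔt₀ = 1.303 × 24 = 31.27 years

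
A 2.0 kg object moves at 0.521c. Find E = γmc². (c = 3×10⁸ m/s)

γ = 1/√(1 - 0.521²) = 1.1716
mc² = 2.0 × (3×10⁸)² = 1.800×10¹⁷ J
E = γmc² = 1.1716 × 1.800×10¹⁷ = 2.109×10¹⁷ J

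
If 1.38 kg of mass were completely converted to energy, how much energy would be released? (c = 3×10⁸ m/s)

Using E = mc²:
c² = (3×10⁸)² = 9×10¹⁶ m²/s²
E = 1.38 × 9×10¹⁶ = 1.242×10¹⁷ J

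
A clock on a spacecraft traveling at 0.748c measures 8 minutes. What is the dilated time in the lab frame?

Proper time Δt₀ = 8 minutes
γ = 1/√(1 - 0.748²) = 1.5067
Δt = γΔt₀ = 1.5067 × 8 = 12.05 minutes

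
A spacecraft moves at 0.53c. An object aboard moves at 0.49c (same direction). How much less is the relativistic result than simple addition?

Classical: u' + v = 0.49 + 0.53 = 1.02c
Relativistic: u = (0.49 + 0.53)/(1 + 0.2597) = 1.02/1.2597 = 0.8097c
Difference: 1.02 - 0.8097 = 0.2103c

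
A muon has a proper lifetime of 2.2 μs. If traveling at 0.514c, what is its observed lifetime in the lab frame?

Proper lifetime τ₀ = 2.2 μs
γ = 1/√(1 - 0.514²) = 1.166
τ = γτ₀ = 1.166 × 2.2 μs = 2.565 μs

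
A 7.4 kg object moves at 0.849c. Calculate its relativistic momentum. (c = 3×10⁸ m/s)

γ = 1/√(1 - 0.849²) = 1.8925
v = 0.849 × 3×10⁸ = 2.547×10⁸ m/s
p = γmv = 1.8925 × 7.4 × 2.547×10⁸ = 3.567×10⁹ kg·m/s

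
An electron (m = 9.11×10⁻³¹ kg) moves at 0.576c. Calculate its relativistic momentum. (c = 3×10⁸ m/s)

γ = 1/√(1 - 0.576²) = 1.2233
v = 0.576 × 3×10⁸ = 1.728×10⁸ m/s
p = γmv = 1.2233 × 9.11×10⁻³¹ × 1.728×10⁸ = 1.926×10⁻²² kg·m/s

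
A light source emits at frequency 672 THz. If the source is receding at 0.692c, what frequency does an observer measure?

β = v/c = 0.692
(1-β)/(1+β) = 0.308/1.692 = 0.182033
Doppler factor = √(0.182033) = 0.4267
f_obs = 672 × 0.4267 = 286.7 THz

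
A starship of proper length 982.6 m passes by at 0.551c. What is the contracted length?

Proper length L₀ = 982.6 m
γ = 1/√(1 - 0.551²) = 1.1983
L = L₀/γ = 982.6/1.1983 = 820.0 m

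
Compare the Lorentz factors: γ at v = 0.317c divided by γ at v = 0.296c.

γ₁ = 1/√(1 - 0.317²) = 1.054
γ₂ = 1/√(1 - 0.296²) = 1.047
γ₁/γ₂ = 1.054/1.047 = 1.007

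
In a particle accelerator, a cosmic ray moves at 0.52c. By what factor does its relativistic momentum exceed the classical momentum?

p_rel = γmv, p_class = mv
Ratio = γ = 1/√(1 - 0.52²)
= 1/√(0.7296) = 1.171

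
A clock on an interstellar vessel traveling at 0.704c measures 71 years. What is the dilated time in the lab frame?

Proper time Δt₀ = 71 years
γ = 1/√(1 - 0.704²) = 1.408
Δt = γΔt₀ = 1.408 × 71 = 99.97 years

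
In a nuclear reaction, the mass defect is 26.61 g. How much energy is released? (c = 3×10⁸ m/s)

Convert mass defect: Δm = 26.61 g = 0.02661 kg
E = Δm·c² = 0.02661 × (3×10⁸)²
= 0.02661 × 9×10¹⁶ = 2.395×10¹⁵ J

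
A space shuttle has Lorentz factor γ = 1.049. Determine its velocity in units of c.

From γ = 1/√(1 - v²/c²):
1/γ² = 1/1.049² = 0.90876
v²/c² = 1 - 0.90876 = 0.09124
v/c = √(0.09124) = 0.3021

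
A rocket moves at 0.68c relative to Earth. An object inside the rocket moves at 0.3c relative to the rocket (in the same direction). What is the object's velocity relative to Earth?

u = (u' + v)/(1 + u'v/c²)
Numerator: 0.3 + 0.68 = 0.98
Denominator: 1 + 0.204 = 1.204
u = 0.98/1.204 = 0.8140c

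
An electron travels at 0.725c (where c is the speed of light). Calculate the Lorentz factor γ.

v/c = 0.725, so (v/c)² = 0.525625
1 - (v/c)² = 0.474375
γ = 1/√(0.474375) = 1.452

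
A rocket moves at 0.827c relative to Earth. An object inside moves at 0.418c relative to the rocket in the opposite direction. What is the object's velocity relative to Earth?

Object's velocity in rocket frame is u' = -0.418c
u = (u' + v)/(1 + u'v/c²) = (v - 0.418)/(1 - 0.418·v/c²)
Numerator: 0.827 - 0.418 = 0.409
Denominator: 1 - 0.345686 = 0.654314
u = 0.409/0.654314 = 0.6251c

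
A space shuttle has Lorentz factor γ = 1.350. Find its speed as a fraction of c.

From γ = 1/√(1 - v²/c²):
1/γ² = 1/1.350² = 0.5487
v²/c² = 1 - 0.5487 = 0.4513
v/c = √(0.4513) = 0.6718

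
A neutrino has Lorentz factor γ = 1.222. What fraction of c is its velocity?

From γ = 1/√(1 - v²/c²):
1/γ² = 1/1.222² = 0.6697
v²/c² = 1 - 0.6697 = 0.3303
v/c = √(0.3303) = 0.5747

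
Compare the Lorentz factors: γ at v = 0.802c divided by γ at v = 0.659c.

γ₁ = 1/√(1 - 0.802²) = 1.674
γ₂ = 1/√(1 - 0.659²) = 1.330
γ₁/γ₂ = 1.674/1.330 = 1.259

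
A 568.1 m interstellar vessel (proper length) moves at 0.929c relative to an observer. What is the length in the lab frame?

Proper length L₀ = 568.1 m
γ = 1/√(1 - 0.929²) = 2.7021
L = L₀/γ = 568.1/2.7021 = 210.2 m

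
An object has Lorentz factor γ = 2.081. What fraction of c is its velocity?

From γ = 1/√(1 - v²/c²):
1/γ² = 1/2.081² = 0.2309
v²/c² = 1 - 0.2309 = 0.7691
v/c = √(0.7691) = 0.8770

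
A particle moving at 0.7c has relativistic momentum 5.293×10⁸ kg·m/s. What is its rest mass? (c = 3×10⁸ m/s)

γ = 1/√(1 - 0.7²) = 1.400
v = 0.7 × 3×10⁸ = 2.100×10⁸ m/s
m = p/(γv) = 5.293×10⁸/(1.400 × 2.100×10⁸) = 1.800 kg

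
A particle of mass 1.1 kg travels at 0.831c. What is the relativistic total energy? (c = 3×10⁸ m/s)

γ = 1/√(1 - 0.831²) = 1.798
mc² = 1.1 × (3×10⁸)² = 9.900×10¹⁶ J
E = γmc² = 1.798 × 9.900×10¹⁶ = 1.780×10¹⁷ J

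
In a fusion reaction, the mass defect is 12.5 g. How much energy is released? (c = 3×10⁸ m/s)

Convert mass defect: Δm = 12.5 g = 0.0125 kg
E = Δm·c² = 0.0125 × (3×10⁸)²
= 0.0125 × 9×10¹⁶ = 1.125×10¹⁵ J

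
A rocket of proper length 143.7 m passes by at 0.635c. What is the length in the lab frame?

Proper length L₀ = 143.7 m
γ = 1/√(1 - 0.635²) = 1.2945
L = L₀/γ = 143.7/1.2945 = 111.0 m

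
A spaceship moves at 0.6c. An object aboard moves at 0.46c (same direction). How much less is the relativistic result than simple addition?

Classical: u' + v = 0.46 + 0.6 = 1.06c
Relativistic: u = (0.46 + 0.6)/(1 + 0.276) = 1.06/1.276 = 0.8307c
Difference: 1.06 - 0.8307 = 0.2293c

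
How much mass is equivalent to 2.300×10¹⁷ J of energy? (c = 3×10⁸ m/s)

From E = mc², we get m = E/c²
c² = (3×10⁸)² = 9×10¹⁶ m²/s²
m = 2.300×10¹⁷ / 9×10¹⁶ = 2.556 kg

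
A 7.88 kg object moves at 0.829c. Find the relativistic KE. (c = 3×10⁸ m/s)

γ = 1/√(1 - 0.829²) = 1.7881
γ - 1 = 0.7881
KE = (γ-1)mc² = 0.7881 × 7.88 × (3×10⁸)² = 5.589×10¹⁷ J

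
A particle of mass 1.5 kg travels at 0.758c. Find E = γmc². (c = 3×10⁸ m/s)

γ = 1/√(1 - 0.758²) = 1.533
mc² = 1.5 × (3×10⁸)² = 1.350×10¹⁷ J
E = γmc² = 1.533 × 1.350×10¹⁷ = 2.070×10¹⁷ J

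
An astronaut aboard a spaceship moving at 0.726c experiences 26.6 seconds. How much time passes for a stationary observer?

Proper time Δt₀ = 26.6 seconds
γ = 1/√(1 - 0.726²) = 1.454
Δt = γΔt₀ = 1.454 × 26.6 = 38.68 seconds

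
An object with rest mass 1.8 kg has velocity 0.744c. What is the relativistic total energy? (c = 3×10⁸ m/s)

γ = 1/√(1 - 0.744²) = 1.4966
mc² = 1.8 × (3×10⁸)² = 1.620×10¹⁷ J
E = γmc² = 1.4966 × 1.620×10¹⁷ = 2.424×10¹⁷ J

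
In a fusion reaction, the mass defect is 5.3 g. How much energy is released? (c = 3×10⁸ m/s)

Convert mass defect: Δm = 5.3 g = 0.0053 kg
E = Δm·c² = 0.0053 × (3×10⁸)²
= 0.0053 × 9×10¹⁶ = 4.770×10¹⁴ J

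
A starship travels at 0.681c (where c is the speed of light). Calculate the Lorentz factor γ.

v/c = 0.681, so (v/c)² = 0.463761
1 - (v/c)² = 0.536239
γ = 1/√(0.536239) = 1.366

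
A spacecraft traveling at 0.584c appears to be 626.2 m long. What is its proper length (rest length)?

Contracted length L = 626.2 m
γ = 1/√(1 - 0.584²) = 1.2319
L₀ = γL = 1.2319 × 626.2 = 771.4 m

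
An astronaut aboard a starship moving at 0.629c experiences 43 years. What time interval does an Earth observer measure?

Proper time Δt₀ = 43 years
γ = 1/√(1 - 0.629²) = 1.2863
Δt = γΔt₀ = 1.2863 × 43 = 55.31 years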